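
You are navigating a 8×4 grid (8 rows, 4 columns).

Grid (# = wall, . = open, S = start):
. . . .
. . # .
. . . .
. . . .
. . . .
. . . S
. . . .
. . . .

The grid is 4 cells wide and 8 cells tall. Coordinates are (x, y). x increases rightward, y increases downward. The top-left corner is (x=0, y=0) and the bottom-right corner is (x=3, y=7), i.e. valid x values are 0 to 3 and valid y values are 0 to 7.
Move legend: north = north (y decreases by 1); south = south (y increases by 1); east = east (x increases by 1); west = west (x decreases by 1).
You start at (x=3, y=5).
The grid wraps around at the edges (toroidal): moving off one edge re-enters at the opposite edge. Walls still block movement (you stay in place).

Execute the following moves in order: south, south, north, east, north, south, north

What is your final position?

Answer: Final position: (x=0, y=5)

Derivation:
Start: (x=3, y=5)
  south (south): (x=3, y=5) -> (x=3, y=6)
  south (south): (x=3, y=6) -> (x=3, y=7)
  north (north): (x=3, y=7) -> (x=3, y=6)
  east (east): (x=3, y=6) -> (x=0, y=6)
  north (north): (x=0, y=6) -> (x=0, y=5)
  south (south): (x=0, y=5) -> (x=0, y=6)
  north (north): (x=0, y=6) -> (x=0, y=5)
Final: (x=0, y=5)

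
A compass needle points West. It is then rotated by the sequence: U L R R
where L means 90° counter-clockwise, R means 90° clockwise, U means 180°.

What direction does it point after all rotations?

Start: West
  U (U-turn (180°)) -> East
  L (left (90° counter-clockwise)) -> North
  R (right (90° clockwise)) -> East
  R (right (90° clockwise)) -> South
Final: South

Answer: Final heading: South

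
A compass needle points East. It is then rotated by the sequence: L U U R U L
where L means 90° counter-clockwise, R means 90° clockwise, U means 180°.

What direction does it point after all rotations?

Start: East
  L (left (90° counter-clockwise)) -> North
  U (U-turn (180°)) -> South
  U (U-turn (180°)) -> North
  R (right (90° clockwise)) -> East
  U (U-turn (180°)) -> West
  L (left (90° counter-clockwise)) -> South
Final: South

Answer: Final heading: South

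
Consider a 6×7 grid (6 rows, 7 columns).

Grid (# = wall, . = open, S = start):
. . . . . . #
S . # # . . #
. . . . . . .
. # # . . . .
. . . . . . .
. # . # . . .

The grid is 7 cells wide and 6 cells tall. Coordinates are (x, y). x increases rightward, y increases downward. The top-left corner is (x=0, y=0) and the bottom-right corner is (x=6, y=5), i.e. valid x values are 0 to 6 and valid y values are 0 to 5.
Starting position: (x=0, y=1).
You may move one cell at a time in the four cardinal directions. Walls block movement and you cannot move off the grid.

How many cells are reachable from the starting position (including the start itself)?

Answer: Reachable cells: 34

Derivation:
BFS flood-fill from (x=0, y=1):
  Distance 0: (x=0, y=1)
  Distance 1: (x=0, y=0), (x=1, y=1), (x=0, y=2)
  Distance 2: (x=1, y=0), (x=1, y=2), (x=0, y=3)
  Distance 3: (x=2, y=0), (x=2, y=2), (x=0, y=4)
  Distance 4: (x=3, y=0), (x=3, y=2), (x=1, y=4), (x=0, y=5)
  Distance 5: (x=4, y=0), (x=4, y=2), (x=3, y=3), (x=2, y=4)
  Distance 6: (x=5, y=0), (x=4, y=1), (x=5, y=2), (x=4, y=3), (x=3, y=4), (x=2, y=5)
  Distance 7: (x=5, y=1), (x=6, y=2), (x=5, y=3), (x=4, y=4)
  Distance 8: (x=6, y=3), (x=5, y=4), (x=4, y=5)
  Distance 9: (x=6, y=4), (x=5, y=5)
  Distance 10: (x=6, y=5)
Total reachable: 34 (grid has 34 open cells total)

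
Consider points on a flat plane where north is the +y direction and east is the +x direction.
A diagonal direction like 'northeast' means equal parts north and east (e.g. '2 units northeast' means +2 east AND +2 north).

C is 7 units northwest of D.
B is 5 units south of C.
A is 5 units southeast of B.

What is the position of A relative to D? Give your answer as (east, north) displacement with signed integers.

Answer: A is at (east=-2, north=-3) relative to D.

Derivation:
Place D at the origin (east=0, north=0).
  C is 7 units northwest of D: delta (east=-7, north=+7); C at (east=-7, north=7).
  B is 5 units south of C: delta (east=+0, north=-5); B at (east=-7, north=2).
  A is 5 units southeast of B: delta (east=+5, north=-5); A at (east=-2, north=-3).
Therefore A relative to D: (east=-2, north=-3).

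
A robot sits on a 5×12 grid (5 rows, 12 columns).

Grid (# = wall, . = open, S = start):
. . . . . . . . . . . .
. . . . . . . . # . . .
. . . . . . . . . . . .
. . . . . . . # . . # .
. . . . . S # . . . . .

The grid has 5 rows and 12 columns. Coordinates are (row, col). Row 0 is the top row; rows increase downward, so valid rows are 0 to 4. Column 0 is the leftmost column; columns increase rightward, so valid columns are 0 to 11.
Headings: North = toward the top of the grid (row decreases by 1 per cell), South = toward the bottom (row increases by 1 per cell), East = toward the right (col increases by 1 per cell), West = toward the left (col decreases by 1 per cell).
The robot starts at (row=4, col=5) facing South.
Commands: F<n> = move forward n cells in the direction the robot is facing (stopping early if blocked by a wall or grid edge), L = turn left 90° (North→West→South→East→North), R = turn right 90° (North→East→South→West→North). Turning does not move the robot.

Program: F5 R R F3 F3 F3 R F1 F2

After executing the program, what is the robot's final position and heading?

Start: (row=4, col=5), facing South
  F5: move forward 0/5 (blocked), now at (row=4, col=5)
  R: turn right, now facing West
  R: turn right, now facing North
  F3: move forward 3, now at (row=1, col=5)
  F3: move forward 1/3 (blocked), now at (row=0, col=5)
  F3: move forward 0/3 (blocked), now at (row=0, col=5)
  R: turn right, now facing East
  F1: move forward 1, now at (row=0, col=6)
  F2: move forward 2, now at (row=0, col=8)
Final: (row=0, col=8), facing East

Answer: Final position: (row=0, col=8), facing East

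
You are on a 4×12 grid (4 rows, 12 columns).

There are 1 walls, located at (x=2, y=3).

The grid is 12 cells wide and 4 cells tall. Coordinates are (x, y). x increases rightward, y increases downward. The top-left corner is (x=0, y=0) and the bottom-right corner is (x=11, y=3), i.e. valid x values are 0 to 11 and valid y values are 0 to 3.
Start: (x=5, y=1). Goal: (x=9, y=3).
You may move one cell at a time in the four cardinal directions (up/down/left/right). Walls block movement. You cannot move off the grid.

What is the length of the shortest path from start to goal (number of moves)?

Answer: Shortest path length: 6

Derivation:
BFS from (x=5, y=1) until reaching (x=9, y=3):
  Distance 0: (x=5, y=1)
  Distance 1: (x=5, y=0), (x=4, y=1), (x=6, y=1), (x=5, y=2)
  Distance 2: (x=4, y=0), (x=6, y=0), (x=3, y=1), (x=7, y=1), (x=4, y=2), (x=6, y=2), (x=5, y=3)
  Distance 3: (x=3, y=0), (x=7, y=0), (x=2, y=1), (x=8, y=1), (x=3, y=2), (x=7, y=2), (x=4, y=3), (x=6, y=3)
  Distance 4: (x=2, y=0), (x=8, y=0), (x=1, y=1), (x=9, y=1), (x=2, y=2), (x=8, y=2), (x=3, y=3), (x=7, y=3)
  Distance 5: (x=1, y=0), (x=9, y=0), (x=0, y=1), (x=10, y=1), (x=1, y=2), (x=9, y=2), (x=8, y=3)
  Distance 6: (x=0, y=0), (x=10, y=0), (x=11, y=1), (x=0, y=2), (x=10, y=2), (x=1, y=3), (x=9, y=3)  <- goal reached here
One shortest path (6 moves): (x=5, y=1) -> (x=6, y=1) -> (x=7, y=1) -> (x=8, y=1) -> (x=9, y=1) -> (x=9, y=2) -> (x=9, y=3)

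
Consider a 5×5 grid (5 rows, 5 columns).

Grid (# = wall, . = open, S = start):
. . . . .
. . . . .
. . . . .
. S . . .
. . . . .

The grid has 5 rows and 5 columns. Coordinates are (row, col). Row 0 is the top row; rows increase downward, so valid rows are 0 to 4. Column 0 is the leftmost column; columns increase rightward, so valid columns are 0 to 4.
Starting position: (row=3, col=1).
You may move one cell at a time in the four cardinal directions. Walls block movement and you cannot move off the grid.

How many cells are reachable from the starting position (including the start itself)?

BFS flood-fill from (row=3, col=1):
  Distance 0: (row=3, col=1)
  Distance 1: (row=2, col=1), (row=3, col=0), (row=3, col=2), (row=4, col=1)
  Distance 2: (row=1, col=1), (row=2, col=0), (row=2, col=2), (row=3, col=3), (row=4, col=0), (row=4, col=2)
  Distance 3: (row=0, col=1), (row=1, col=0), (row=1, col=2), (row=2, col=3), (row=3, col=4), (row=4, col=3)
  Distance 4: (row=0, col=0), (row=0, col=2), (row=1, col=3), (row=2, col=4), (row=4, col=4)
  Distance 5: (row=0, col=3), (row=1, col=4)
  Distance 6: (row=0, col=4)
Total reachable: 25 (grid has 25 open cells total)

Answer: Reachable cells: 25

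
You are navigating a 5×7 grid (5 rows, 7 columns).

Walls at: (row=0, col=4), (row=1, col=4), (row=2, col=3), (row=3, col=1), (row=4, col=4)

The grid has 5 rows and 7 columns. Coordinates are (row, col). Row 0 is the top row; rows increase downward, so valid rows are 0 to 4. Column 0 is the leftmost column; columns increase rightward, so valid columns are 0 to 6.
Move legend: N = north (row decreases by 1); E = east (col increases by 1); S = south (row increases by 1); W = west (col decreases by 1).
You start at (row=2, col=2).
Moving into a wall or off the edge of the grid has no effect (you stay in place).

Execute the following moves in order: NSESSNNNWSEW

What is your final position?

Answer: Final position: (row=2, col=1)

Derivation:
Start: (row=2, col=2)
  N (north): (row=2, col=2) -> (row=1, col=2)
  S (south): (row=1, col=2) -> (row=2, col=2)
  E (east): blocked, stay at (row=2, col=2)
  S (south): (row=2, col=2) -> (row=3, col=2)
  S (south): (row=3, col=2) -> (row=4, col=2)
  N (north): (row=4, col=2) -> (row=3, col=2)
  N (north): (row=3, col=2) -> (row=2, col=2)
  N (north): (row=2, col=2) -> (row=1, col=2)
  W (west): (row=1, col=2) -> (row=1, col=1)
  S (south): (row=1, col=1) -> (row=2, col=1)
  E (east): (row=2, col=1) -> (row=2, col=2)
  W (west): (row=2, col=2) -> (row=2, col=1)
Final: (row=2, col=1)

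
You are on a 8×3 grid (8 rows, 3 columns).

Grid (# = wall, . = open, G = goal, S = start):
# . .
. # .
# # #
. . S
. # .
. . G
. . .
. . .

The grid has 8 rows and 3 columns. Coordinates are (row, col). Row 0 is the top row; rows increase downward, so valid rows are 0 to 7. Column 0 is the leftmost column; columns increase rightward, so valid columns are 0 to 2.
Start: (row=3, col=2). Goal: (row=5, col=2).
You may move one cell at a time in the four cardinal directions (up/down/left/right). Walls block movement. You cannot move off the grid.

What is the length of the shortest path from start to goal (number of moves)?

Answer: Shortest path length: 2

Derivation:
BFS from (row=3, col=2) until reaching (row=5, col=2):
  Distance 0: (row=3, col=2)
  Distance 1: (row=3, col=1), (row=4, col=2)
  Distance 2: (row=3, col=0), (row=5, col=2)  <- goal reached here
One shortest path (2 moves): (row=3, col=2) -> (row=4, col=2) -> (row=5, col=2)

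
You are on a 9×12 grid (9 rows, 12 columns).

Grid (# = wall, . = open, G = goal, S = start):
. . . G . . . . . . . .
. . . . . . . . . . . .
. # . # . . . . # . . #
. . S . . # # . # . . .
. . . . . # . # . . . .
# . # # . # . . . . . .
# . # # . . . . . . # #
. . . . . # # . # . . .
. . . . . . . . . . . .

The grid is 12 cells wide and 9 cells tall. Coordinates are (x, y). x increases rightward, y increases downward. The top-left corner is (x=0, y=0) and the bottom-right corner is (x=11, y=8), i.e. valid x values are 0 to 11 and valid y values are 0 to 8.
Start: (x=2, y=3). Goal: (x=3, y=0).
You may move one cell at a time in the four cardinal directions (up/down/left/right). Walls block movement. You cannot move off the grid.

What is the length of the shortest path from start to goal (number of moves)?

BFS from (x=2, y=3) until reaching (x=3, y=0):
  Distance 0: (x=2, y=3)
  Distance 1: (x=2, y=2), (x=1, y=3), (x=3, y=3), (x=2, y=4)
  Distance 2: (x=2, y=1), (x=0, y=3), (x=4, y=3), (x=1, y=4), (x=3, y=4)
  Distance 3: (x=2, y=0), (x=1, y=1), (x=3, y=1), (x=0, y=2), (x=4, y=2), (x=0, y=4), (x=4, y=4), (x=1, y=5)
  Distance 4: (x=1, y=0), (x=3, y=0), (x=0, y=1), (x=4, y=1), (x=5, y=2), (x=4, y=5), (x=1, y=6)  <- goal reached here
One shortest path (4 moves): (x=2, y=3) -> (x=2, y=2) -> (x=2, y=1) -> (x=3, y=1) -> (x=3, y=0)

Answer: Shortest path length: 4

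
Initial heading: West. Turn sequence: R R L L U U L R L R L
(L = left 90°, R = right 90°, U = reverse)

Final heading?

Start: West
  R (right (90° clockwise)) -> North
  R (right (90° clockwise)) -> East
  L (left (90° counter-clockwise)) -> North
  L (left (90° counter-clockwise)) -> West
  U (U-turn (180°)) -> East
  U (U-turn (180°)) -> West
  L (left (90° counter-clockwise)) -> South
  R (right (90° clockwise)) -> West
  L (left (90° counter-clockwise)) -> South
  R (right (90° clockwise)) -> West
  L (left (90° counter-clockwise)) -> South
Final: South

Answer: Final heading: South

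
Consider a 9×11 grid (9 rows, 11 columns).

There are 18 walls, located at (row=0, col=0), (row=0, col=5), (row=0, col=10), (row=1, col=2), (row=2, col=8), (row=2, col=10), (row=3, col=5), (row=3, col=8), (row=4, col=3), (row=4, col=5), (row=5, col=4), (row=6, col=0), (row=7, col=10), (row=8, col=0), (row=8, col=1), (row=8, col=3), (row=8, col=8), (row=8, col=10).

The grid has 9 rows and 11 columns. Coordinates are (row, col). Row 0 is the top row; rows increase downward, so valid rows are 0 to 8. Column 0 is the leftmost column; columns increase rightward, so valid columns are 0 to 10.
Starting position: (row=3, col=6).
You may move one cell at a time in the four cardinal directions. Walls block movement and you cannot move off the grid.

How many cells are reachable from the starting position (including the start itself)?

BFS flood-fill from (row=3, col=6):
  Distance 0: (row=3, col=6)
  Distance 1: (row=2, col=6), (row=3, col=7), (row=4, col=6)
  Distance 2: (row=1, col=6), (row=2, col=5), (row=2, col=7), (row=4, col=7), (row=5, col=6)
  Distance 3: (row=0, col=6), (row=1, col=5), (row=1, col=7), (row=2, col=4), (row=4, col=8), (row=5, col=5), (row=5, col=7), (row=6, col=6)
  Distance 4: (row=0, col=7), (row=1, col=4), (row=1, col=8), (row=2, col=3), (row=3, col=4), (row=4, col=9), (row=5, col=8), (row=6, col=5), (row=6, col=7), (row=7, col=6)
  Distance 5: (row=0, col=4), (row=0, col=8), (row=1, col=3), (row=1, col=9), (row=2, col=2), (row=3, col=3), (row=3, col=9), (row=4, col=4), (row=4, col=10), (row=5, col=9), (row=6, col=4), (row=6, col=8), (row=7, col=5), (row=7, col=7), (row=8, col=6)
  Distance 6: (row=0, col=3), (row=0, col=9), (row=1, col=10), (row=2, col=1), (row=2, col=9), (row=3, col=2), (row=3, col=10), (row=5, col=10), (row=6, col=3), (row=6, col=9), (row=7, col=4), (row=7, col=8), (row=8, col=5), (row=8, col=7)
  Distance 7: (row=0, col=2), (row=1, col=1), (row=2, col=0), (row=3, col=1), (row=4, col=2), (row=5, col=3), (row=6, col=2), (row=6, col=10), (row=7, col=3), (row=7, col=9), (row=8, col=4)
  Distance 8: (row=0, col=1), (row=1, col=0), (row=3, col=0), (row=4, col=1), (row=5, col=2), (row=6, col=1), (row=7, col=2), (row=8, col=9)
  Distance 9: (row=4, col=0), (row=5, col=1), (row=7, col=1), (row=8, col=2)
  Distance 10: (row=5, col=0), (row=7, col=0)
Total reachable: 81 (grid has 81 open cells total)

Answer: Reachable cells: 81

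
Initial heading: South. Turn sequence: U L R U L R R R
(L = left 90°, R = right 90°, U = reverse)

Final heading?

Start: South
  U (U-turn (180°)) -> North
  L (left (90° counter-clockwise)) -> West
  R (right (90° clockwise)) -> North
  U (U-turn (180°)) -> South
  L (left (90° counter-clockwise)) -> East
  R (right (90° clockwise)) -> South
  R (right (90° clockwise)) -> West
  R (right (90° clockwise)) -> North
Final: North

Answer: Final heading: North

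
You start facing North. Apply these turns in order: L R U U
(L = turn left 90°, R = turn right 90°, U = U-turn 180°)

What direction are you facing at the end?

Answer: Final heading: North

Derivation:
Start: North
  L (left (90° counter-clockwise)) -> West
  R (right (90° clockwise)) -> North
  U (U-turn (180°)) -> South
  U (U-turn (180°)) -> North
Final: North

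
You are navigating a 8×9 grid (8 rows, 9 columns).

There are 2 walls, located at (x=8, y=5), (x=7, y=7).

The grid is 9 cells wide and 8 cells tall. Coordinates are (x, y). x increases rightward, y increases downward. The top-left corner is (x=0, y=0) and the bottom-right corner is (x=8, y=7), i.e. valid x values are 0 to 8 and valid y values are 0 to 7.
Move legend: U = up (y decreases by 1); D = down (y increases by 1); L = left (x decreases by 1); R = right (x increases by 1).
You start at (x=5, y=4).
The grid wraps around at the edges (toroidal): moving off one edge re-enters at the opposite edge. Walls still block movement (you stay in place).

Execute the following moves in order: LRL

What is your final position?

Start: (x=5, y=4)
  L (left): (x=5, y=4) -> (x=4, y=4)
  R (right): (x=4, y=4) -> (x=5, y=4)
  L (left): (x=5, y=4) -> (x=4, y=4)
Final: (x=4, y=4)

Answer: Final position: (x=4, y=4)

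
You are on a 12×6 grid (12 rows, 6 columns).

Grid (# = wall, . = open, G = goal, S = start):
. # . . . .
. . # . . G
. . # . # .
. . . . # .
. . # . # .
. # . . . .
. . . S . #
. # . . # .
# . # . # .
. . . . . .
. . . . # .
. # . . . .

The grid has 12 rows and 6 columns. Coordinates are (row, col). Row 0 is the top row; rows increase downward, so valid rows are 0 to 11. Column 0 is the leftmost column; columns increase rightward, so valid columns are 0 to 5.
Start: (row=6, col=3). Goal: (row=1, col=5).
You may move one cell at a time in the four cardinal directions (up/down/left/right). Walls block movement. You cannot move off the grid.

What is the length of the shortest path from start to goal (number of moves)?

BFS from (row=6, col=3) until reaching (row=1, col=5):
  Distance 0: (row=6, col=3)
  Distance 1: (row=5, col=3), (row=6, col=2), (row=6, col=4), (row=7, col=3)
  Distance 2: (row=4, col=3), (row=5, col=2), (row=5, col=4), (row=6, col=1), (row=7, col=2), (row=8, col=3)
  Distance 3: (row=3, col=3), (row=5, col=5), (row=6, col=0), (row=9, col=3)
  Distance 4: (row=2, col=3), (row=3, col=2), (row=4, col=5), (row=5, col=0), (row=7, col=0), (row=9, col=2), (row=9, col=4), (row=10, col=3)
  Distance 5: (row=1, col=3), (row=3, col=1), (row=3, col=5), (row=4, col=0), (row=9, col=1), (row=9, col=5), (row=10, col=2), (row=11, col=3)
  Distance 6: (row=0, col=3), (row=1, col=4), (row=2, col=1), (row=2, col=5), (row=3, col=0), (row=4, col=1), (row=8, col=1), (row=8, col=5), (row=9, col=0), (row=10, col=1), (row=10, col=5), (row=11, col=2), (row=11, col=4)
  Distance 7: (row=0, col=2), (row=0, col=4), (row=1, col=1), (row=1, col=5), (row=2, col=0), (row=7, col=5), (row=10, col=0), (row=11, col=5)  <- goal reached here
One shortest path (7 moves): (row=6, col=3) -> (row=6, col=4) -> (row=5, col=4) -> (row=5, col=5) -> (row=4, col=5) -> (row=3, col=5) -> (row=2, col=5) -> (row=1, col=5)

Answer: Shortest path length: 7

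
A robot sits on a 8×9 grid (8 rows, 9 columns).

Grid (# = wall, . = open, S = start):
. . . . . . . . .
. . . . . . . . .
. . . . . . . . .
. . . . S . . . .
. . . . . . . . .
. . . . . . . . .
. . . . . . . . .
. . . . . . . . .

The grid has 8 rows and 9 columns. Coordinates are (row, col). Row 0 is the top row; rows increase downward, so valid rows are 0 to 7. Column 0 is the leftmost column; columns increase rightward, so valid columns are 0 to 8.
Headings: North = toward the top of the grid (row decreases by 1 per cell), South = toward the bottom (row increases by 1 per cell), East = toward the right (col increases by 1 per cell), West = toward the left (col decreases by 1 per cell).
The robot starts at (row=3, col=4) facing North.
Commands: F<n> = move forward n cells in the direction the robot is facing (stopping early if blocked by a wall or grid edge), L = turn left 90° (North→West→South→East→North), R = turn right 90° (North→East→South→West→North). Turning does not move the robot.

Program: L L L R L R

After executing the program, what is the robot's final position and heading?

Start: (row=3, col=4), facing North
  L: turn left, now facing West
  L: turn left, now facing South
  L: turn left, now facing East
  R: turn right, now facing South
  L: turn left, now facing East
  R: turn right, now facing South
Final: (row=3, col=4), facing South

Answer: Final position: (row=3, col=4), facing South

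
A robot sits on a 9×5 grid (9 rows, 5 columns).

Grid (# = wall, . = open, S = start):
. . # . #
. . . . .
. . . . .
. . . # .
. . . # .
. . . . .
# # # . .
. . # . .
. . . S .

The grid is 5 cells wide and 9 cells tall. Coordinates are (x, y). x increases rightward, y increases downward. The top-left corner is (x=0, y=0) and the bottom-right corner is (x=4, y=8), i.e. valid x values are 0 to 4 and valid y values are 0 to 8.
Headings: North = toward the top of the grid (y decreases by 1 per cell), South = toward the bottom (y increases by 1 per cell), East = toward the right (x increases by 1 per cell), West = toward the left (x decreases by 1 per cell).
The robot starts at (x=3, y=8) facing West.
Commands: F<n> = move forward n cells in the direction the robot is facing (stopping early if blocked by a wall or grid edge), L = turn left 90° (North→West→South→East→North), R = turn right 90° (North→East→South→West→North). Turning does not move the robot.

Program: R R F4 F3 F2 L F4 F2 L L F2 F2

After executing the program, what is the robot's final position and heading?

Answer: Final position: (x=4, y=6), facing South

Derivation:
Start: (x=3, y=8), facing West
  R: turn right, now facing North
  R: turn right, now facing East
  F4: move forward 1/4 (blocked), now at (x=4, y=8)
  F3: move forward 0/3 (blocked), now at (x=4, y=8)
  F2: move forward 0/2 (blocked), now at (x=4, y=8)
  L: turn left, now facing North
  F4: move forward 4, now at (x=4, y=4)
  F2: move forward 2, now at (x=4, y=2)
  L: turn left, now facing West
  L: turn left, now facing South
  F2: move forward 2, now at (x=4, y=4)
  F2: move forward 2, now at (x=4, y=6)
Final: (x=4, y=6), facing South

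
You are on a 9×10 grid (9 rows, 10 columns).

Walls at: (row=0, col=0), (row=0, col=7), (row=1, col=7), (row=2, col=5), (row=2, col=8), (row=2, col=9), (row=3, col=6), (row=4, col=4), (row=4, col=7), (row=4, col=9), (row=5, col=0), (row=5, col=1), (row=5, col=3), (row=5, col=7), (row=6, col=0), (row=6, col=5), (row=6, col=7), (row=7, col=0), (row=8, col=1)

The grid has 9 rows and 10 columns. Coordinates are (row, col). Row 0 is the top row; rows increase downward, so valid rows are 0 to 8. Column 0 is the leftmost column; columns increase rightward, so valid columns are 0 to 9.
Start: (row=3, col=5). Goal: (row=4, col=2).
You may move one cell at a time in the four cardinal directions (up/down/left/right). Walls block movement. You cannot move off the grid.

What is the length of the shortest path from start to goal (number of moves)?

Answer: Shortest path length: 4

Derivation:
BFS from (row=3, col=5) until reaching (row=4, col=2):
  Distance 0: (row=3, col=5)
  Distance 1: (row=3, col=4), (row=4, col=5)
  Distance 2: (row=2, col=4), (row=3, col=3), (row=4, col=6), (row=5, col=5)
  Distance 3: (row=1, col=4), (row=2, col=3), (row=3, col=2), (row=4, col=3), (row=5, col=4), (row=5, col=6)
  Distance 4: (row=0, col=4), (row=1, col=3), (row=1, col=5), (row=2, col=2), (row=3, col=1), (row=4, col=2), (row=6, col=4), (row=6, col=6)  <- goal reached here
One shortest path (4 moves): (row=3, col=5) -> (row=3, col=4) -> (row=3, col=3) -> (row=3, col=2) -> (row=4, col=2)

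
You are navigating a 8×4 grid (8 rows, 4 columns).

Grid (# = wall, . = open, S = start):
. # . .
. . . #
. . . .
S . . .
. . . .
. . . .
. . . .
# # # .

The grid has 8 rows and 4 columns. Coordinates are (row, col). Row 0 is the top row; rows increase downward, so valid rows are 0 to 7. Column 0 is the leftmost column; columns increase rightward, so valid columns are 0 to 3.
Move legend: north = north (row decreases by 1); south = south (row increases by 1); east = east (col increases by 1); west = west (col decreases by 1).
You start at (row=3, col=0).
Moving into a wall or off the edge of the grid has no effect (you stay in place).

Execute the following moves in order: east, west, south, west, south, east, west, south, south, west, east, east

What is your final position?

Answer: Final position: (row=6, col=2)

Derivation:
Start: (row=3, col=0)
  east (east): (row=3, col=0) -> (row=3, col=1)
  west (west): (row=3, col=1) -> (row=3, col=0)
  south (south): (row=3, col=0) -> (row=4, col=0)
  west (west): blocked, stay at (row=4, col=0)
  south (south): (row=4, col=0) -> (row=5, col=0)
  east (east): (row=5, col=0) -> (row=5, col=1)
  west (west): (row=5, col=1) -> (row=5, col=0)
  south (south): (row=5, col=0) -> (row=6, col=0)
  south (south): blocked, stay at (row=6, col=0)
  west (west): blocked, stay at (row=6, col=0)
  east (east): (row=6, col=0) -> (row=6, col=1)
  east (east): (row=6, col=1) -> (row=6, col=2)
Final: (row=6, col=2)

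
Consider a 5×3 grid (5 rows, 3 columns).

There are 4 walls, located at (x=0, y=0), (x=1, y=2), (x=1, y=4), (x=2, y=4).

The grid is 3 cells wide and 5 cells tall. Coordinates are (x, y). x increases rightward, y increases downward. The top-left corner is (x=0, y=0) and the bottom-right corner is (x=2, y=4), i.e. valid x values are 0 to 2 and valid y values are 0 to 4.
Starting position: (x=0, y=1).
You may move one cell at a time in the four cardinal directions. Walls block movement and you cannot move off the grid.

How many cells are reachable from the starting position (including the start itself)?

Answer: Reachable cells: 11

Derivation:
BFS flood-fill from (x=0, y=1):
  Distance 0: (x=0, y=1)
  Distance 1: (x=1, y=1), (x=0, y=2)
  Distance 2: (x=1, y=0), (x=2, y=1), (x=0, y=3)
  Distance 3: (x=2, y=0), (x=2, y=2), (x=1, y=3), (x=0, y=4)
  Distance 4: (x=2, y=3)
Total reachable: 11 (grid has 11 open cells total)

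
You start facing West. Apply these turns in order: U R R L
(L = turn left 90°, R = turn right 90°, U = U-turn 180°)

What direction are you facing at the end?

Start: West
  U (U-turn (180°)) -> East
  R (right (90° clockwise)) -> South
  R (right (90° clockwise)) -> West
  L (left (90° counter-clockwise)) -> South
Final: South

Answer: Final heading: South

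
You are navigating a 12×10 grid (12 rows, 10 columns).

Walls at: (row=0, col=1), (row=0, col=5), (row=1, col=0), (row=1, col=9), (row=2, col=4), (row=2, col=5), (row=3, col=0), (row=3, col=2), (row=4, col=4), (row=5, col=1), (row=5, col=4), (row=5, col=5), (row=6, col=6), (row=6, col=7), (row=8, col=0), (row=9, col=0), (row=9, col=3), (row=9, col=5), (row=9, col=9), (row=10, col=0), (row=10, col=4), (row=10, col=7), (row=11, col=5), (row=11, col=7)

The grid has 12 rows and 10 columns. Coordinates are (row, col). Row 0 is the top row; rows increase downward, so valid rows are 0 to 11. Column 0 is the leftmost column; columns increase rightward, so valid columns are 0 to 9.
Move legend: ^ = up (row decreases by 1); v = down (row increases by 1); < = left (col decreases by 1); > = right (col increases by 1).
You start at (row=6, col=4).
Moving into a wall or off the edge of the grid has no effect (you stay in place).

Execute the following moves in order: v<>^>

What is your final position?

Answer: Final position: (row=6, col=5)

Derivation:
Start: (row=6, col=4)
  v (down): (row=6, col=4) -> (row=7, col=4)
  < (left): (row=7, col=4) -> (row=7, col=3)
  > (right): (row=7, col=3) -> (row=7, col=4)
  ^ (up): (row=7, col=4) -> (row=6, col=4)
  > (right): (row=6, col=4) -> (row=6, col=5)
Final: (row=6, col=5)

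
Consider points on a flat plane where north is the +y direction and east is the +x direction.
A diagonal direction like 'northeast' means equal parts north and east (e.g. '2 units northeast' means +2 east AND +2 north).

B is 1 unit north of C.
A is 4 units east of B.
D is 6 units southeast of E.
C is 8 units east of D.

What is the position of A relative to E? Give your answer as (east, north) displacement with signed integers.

Place E at the origin (east=0, north=0).
  D is 6 units southeast of E: delta (east=+6, north=-6); D at (east=6, north=-6).
  C is 8 units east of D: delta (east=+8, north=+0); C at (east=14, north=-6).
  B is 1 unit north of C: delta (east=+0, north=+1); B at (east=14, north=-5).
  A is 4 units east of B: delta (east=+4, north=+0); A at (east=18, north=-5).
Therefore A relative to E: (east=18, north=-5).

Answer: A is at (east=18, north=-5) relative to E.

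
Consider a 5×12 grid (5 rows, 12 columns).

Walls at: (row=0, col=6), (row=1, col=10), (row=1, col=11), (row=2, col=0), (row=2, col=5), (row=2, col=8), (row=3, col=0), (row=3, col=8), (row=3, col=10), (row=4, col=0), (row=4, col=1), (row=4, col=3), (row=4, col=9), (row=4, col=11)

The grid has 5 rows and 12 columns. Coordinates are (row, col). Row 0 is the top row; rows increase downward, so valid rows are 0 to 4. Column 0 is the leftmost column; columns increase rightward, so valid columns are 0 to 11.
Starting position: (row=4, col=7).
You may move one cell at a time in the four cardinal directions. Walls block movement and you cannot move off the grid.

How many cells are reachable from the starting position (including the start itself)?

BFS flood-fill from (row=4, col=7):
  Distance 0: (row=4, col=7)
  Distance 1: (row=3, col=7), (row=4, col=6), (row=4, col=8)
  Distance 2: (row=2, col=7), (row=3, col=6), (row=4, col=5)
  Distance 3: (row=1, col=7), (row=2, col=6), (row=3, col=5), (row=4, col=4)
  Distance 4: (row=0, col=7), (row=1, col=6), (row=1, col=8), (row=3, col=4)
  Distance 5: (row=0, col=8), (row=1, col=5), (row=1, col=9), (row=2, col=4), (row=3, col=3)
  Distance 6: (row=0, col=5), (row=0, col=9), (row=1, col=4), (row=2, col=3), (row=2, col=9), (row=3, col=2)
  Distance 7: (row=0, col=4), (row=0, col=10), (row=1, col=3), (row=2, col=2), (row=2, col=10), (row=3, col=1), (row=3, col=9), (row=4, col=2)
  Distance 8: (row=0, col=3), (row=0, col=11), (row=1, col=2), (row=2, col=1), (row=2, col=11)
  Distance 9: (row=0, col=2), (row=1, col=1), (row=3, col=11)
  Distance 10: (row=0, col=1), (row=1, col=0)
  Distance 11: (row=0, col=0)
Total reachable: 45 (grid has 46 open cells total)

Answer: Reachable cells: 45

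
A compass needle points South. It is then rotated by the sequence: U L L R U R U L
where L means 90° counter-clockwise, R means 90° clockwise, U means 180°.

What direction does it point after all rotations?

Answer: Final heading: West

Derivation:
Start: South
  U (U-turn (180°)) -> North
  L (left (90° counter-clockwise)) -> West
  L (left (90° counter-clockwise)) -> South
  R (right (90° clockwise)) -> West
  U (U-turn (180°)) -> East
  R (right (90° clockwise)) -> South
  U (U-turn (180°)) -> North
  L (left (90° counter-clockwise)) -> West
Final: West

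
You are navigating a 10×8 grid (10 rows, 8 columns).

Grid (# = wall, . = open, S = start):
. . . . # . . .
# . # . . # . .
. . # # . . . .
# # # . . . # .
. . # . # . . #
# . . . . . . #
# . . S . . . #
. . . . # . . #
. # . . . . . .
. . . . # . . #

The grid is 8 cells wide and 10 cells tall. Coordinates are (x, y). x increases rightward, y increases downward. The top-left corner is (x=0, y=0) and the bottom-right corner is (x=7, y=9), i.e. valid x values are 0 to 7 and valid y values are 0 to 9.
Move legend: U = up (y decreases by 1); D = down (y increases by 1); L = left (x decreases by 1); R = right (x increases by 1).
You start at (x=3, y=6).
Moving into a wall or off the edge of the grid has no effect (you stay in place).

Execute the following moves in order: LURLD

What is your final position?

Answer: Final position: (x=2, y=6)

Derivation:
Start: (x=3, y=6)
  L (left): (x=3, y=6) -> (x=2, y=6)
  U (up): (x=2, y=6) -> (x=2, y=5)
  R (right): (x=2, y=5) -> (x=3, y=5)
  L (left): (x=3, y=5) -> (x=2, y=5)
  D (down): (x=2, y=5) -> (x=2, y=6)
Final: (x=2, y=6)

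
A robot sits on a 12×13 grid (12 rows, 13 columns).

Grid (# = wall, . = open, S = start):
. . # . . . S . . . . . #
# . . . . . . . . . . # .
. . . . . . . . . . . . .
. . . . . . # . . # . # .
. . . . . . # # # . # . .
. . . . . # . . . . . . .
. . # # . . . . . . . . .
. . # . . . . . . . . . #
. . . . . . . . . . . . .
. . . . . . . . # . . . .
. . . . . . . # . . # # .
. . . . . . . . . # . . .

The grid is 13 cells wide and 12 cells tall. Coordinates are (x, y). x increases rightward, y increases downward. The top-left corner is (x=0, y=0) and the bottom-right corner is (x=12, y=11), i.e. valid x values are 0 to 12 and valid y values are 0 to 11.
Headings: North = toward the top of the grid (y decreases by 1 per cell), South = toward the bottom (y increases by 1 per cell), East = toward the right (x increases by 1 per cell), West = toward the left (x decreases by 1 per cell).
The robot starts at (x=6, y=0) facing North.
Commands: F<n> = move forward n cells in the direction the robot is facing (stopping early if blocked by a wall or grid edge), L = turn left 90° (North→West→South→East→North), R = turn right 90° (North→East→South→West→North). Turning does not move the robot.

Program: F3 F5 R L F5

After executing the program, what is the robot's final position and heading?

Start: (x=6, y=0), facing North
  F3: move forward 0/3 (blocked), now at (x=6, y=0)
  F5: move forward 0/5 (blocked), now at (x=6, y=0)
  R: turn right, now facing East
  L: turn left, now facing North
  F5: move forward 0/5 (blocked), now at (x=6, y=0)
Final: (x=6, y=0), facing North

Answer: Final position: (x=6, y=0), facing North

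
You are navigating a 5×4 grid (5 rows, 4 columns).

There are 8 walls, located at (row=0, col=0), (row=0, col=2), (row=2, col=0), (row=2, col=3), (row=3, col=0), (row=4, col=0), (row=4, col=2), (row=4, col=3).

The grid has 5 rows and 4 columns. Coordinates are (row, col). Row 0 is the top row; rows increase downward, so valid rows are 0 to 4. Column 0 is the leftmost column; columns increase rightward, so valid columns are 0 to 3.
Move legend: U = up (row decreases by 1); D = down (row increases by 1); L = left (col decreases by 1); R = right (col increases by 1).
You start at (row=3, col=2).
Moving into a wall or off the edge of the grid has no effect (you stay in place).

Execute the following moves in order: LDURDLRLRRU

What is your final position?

Start: (row=3, col=2)
  L (left): (row=3, col=2) -> (row=3, col=1)
  D (down): (row=3, col=1) -> (row=4, col=1)
  U (up): (row=4, col=1) -> (row=3, col=1)
  R (right): (row=3, col=1) -> (row=3, col=2)
  D (down): blocked, stay at (row=3, col=2)
  L (left): (row=3, col=2) -> (row=3, col=1)
  R (right): (row=3, col=1) -> (row=3, col=2)
  L (left): (row=3, col=2) -> (row=3, col=1)
  R (right): (row=3, col=1) -> (row=3, col=2)
  R (right): (row=3, col=2) -> (row=3, col=3)
  U (up): blocked, stay at (row=3, col=3)
Final: (row=3, col=3)

Answer: Final position: (row=3, col=3)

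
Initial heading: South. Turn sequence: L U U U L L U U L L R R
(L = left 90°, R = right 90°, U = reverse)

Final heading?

Start: South
  L (left (90° counter-clockwise)) -> East
  U (U-turn (180°)) -> West
  U (U-turn (180°)) -> East
  U (U-turn (180°)) -> West
  L (left (90° counter-clockwise)) -> South
  L (left (90° counter-clockwise)) -> East
  U (U-turn (180°)) -> West
  U (U-turn (180°)) -> East
  L (left (90° counter-clockwise)) -> North
  L (left (90° counter-clockwise)) -> West
  R (right (90° clockwise)) -> North
  R (right (90° clockwise)) -> East
Final: East

Answer: Final heading: East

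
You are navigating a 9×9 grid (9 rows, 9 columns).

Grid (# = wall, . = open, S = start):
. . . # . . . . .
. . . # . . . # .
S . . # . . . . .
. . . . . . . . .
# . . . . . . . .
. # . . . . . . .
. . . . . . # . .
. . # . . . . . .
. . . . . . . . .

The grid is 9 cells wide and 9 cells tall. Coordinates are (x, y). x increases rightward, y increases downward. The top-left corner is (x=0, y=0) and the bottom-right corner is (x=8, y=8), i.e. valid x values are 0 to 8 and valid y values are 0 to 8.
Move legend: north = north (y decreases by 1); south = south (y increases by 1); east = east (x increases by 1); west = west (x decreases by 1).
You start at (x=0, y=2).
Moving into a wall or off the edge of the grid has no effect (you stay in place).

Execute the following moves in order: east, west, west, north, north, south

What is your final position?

Start: (x=0, y=2)
  east (east): (x=0, y=2) -> (x=1, y=2)
  west (west): (x=1, y=2) -> (x=0, y=2)
  west (west): blocked, stay at (x=0, y=2)
  north (north): (x=0, y=2) -> (x=0, y=1)
  north (north): (x=0, y=1) -> (x=0, y=0)
  south (south): (x=0, y=0) -> (x=0, y=1)
Final: (x=0, y=1)

Answer: Final position: (x=0, y=1)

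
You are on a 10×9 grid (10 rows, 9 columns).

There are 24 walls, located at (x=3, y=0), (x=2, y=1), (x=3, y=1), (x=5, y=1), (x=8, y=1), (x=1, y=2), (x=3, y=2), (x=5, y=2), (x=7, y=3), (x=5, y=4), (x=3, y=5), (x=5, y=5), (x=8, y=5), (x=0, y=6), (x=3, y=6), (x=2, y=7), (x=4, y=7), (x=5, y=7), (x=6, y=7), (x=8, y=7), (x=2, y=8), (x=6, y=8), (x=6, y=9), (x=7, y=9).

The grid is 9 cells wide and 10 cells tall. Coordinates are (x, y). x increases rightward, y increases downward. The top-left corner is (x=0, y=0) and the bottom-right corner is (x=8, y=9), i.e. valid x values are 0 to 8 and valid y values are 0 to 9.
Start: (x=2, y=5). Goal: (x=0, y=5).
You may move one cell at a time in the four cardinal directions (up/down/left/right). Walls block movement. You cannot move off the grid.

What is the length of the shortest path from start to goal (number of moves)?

Answer: Shortest path length: 2

Derivation:
BFS from (x=2, y=5) until reaching (x=0, y=5):
  Distance 0: (x=2, y=5)
  Distance 1: (x=2, y=4), (x=1, y=5), (x=2, y=6)
  Distance 2: (x=2, y=3), (x=1, y=4), (x=3, y=4), (x=0, y=5), (x=1, y=6)  <- goal reached here
One shortest path (2 moves): (x=2, y=5) -> (x=1, y=5) -> (x=0, y=5)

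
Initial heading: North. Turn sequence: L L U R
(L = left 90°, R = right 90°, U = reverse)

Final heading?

Answer: Final heading: East

Derivation:
Start: North
  L (left (90° counter-clockwise)) -> West
  L (left (90° counter-clockwise)) -> South
  U (U-turn (180°)) -> North
  R (right (90° clockwise)) -> East
Final: East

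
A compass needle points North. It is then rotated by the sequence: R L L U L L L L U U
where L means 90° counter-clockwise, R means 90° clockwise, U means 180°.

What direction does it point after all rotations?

Answer: Final heading: East

Derivation:
Start: North
  R (right (90° clockwise)) -> East
  L (left (90° counter-clockwise)) -> North
  L (left (90° counter-clockwise)) -> West
  U (U-turn (180°)) -> East
  L (left (90° counter-clockwise)) -> North
  L (left (90° counter-clockwise)) -> West
  L (left (90° counter-clockwise)) -> South
  L (left (90° counter-clockwise)) -> East
  U (U-turn (180°)) -> West
  U (U-turn (180°)) -> East
Final: East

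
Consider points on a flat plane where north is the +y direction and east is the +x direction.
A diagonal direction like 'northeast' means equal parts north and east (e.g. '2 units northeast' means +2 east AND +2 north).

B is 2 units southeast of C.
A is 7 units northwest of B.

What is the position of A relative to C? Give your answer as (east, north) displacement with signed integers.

Answer: A is at (east=-5, north=5) relative to C.

Derivation:
Place C at the origin (east=0, north=0).
  B is 2 units southeast of C: delta (east=+2, north=-2); B at (east=2, north=-2).
  A is 7 units northwest of B: delta (east=-7, north=+7); A at (east=-5, north=5).
Therefore A relative to C: (east=-5, north=5).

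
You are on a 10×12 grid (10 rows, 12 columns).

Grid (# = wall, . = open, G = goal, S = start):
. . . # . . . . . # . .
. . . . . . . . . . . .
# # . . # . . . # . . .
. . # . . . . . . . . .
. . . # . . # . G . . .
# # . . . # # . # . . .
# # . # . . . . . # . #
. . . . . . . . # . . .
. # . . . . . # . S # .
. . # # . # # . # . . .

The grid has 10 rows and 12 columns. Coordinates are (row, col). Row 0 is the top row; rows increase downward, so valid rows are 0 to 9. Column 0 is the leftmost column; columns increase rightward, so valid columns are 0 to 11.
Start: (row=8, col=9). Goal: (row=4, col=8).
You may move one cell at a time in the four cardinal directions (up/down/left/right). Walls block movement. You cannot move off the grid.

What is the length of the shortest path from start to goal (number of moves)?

BFS from (row=8, col=9) until reaching (row=4, col=8):
  Distance 0: (row=8, col=9)
  Distance 1: (row=7, col=9), (row=8, col=8), (row=9, col=9)
  Distance 2: (row=7, col=10), (row=9, col=10)
  Distance 3: (row=6, col=10), (row=7, col=11), (row=9, col=11)
  Distance 4: (row=5, col=10), (row=8, col=11)
  Distance 5: (row=4, col=10), (row=5, col=9), (row=5, col=11)
  Distance 6: (row=3, col=10), (row=4, col=9), (row=4, col=11)
  Distance 7: (row=2, col=10), (row=3, col=9), (row=3, col=11), (row=4, col=8)  <- goal reached here
One shortest path (7 moves): (row=8, col=9) -> (row=7, col=9) -> (row=7, col=10) -> (row=6, col=10) -> (row=5, col=10) -> (row=5, col=9) -> (row=4, col=9) -> (row=4, col=8)

Answer: Shortest path length: 7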